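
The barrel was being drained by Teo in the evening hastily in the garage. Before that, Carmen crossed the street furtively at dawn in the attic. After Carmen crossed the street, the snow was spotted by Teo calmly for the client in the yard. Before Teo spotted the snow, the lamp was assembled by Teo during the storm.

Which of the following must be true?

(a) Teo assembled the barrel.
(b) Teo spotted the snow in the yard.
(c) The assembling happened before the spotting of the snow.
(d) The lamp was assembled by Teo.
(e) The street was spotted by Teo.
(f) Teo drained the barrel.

(a) Not entailed — Teo assembled the lamp, not the barrel; the barrel belongs to the draining event.
(b) Entailed — dropping 'calmly', 'for the client' leaves a sub-description the original still satisfies.
(c) Entailed — the narrative places the assembling before the spotting.
(d) Entailed — every conjunct here is already in the original assembling event.
(e) Not entailed — Teo spotted the snow, not the street; the street belongs to the crossing event.
(f) Not entailed — 'was draining' is progressive on an accomplishment; it does not entail the completed 'drained'.

(b), (c), (d)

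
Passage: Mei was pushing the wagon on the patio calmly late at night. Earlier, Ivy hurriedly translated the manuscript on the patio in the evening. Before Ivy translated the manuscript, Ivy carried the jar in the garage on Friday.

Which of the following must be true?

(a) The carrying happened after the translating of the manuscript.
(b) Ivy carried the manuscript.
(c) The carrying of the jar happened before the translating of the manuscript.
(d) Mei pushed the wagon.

(c), (d)

(a) Not entailed — the narrative places the carrying before the translating, not after.
(b) Not entailed — Ivy carried the jar, not the manuscript; the manuscript belongs to the translating event.
(c) Entailed — the narrative places the carrying before the translating.
(d) Entailed — 'push' is an activity; 'was pushing' entails that some pushing happened, so 'pushed' holds.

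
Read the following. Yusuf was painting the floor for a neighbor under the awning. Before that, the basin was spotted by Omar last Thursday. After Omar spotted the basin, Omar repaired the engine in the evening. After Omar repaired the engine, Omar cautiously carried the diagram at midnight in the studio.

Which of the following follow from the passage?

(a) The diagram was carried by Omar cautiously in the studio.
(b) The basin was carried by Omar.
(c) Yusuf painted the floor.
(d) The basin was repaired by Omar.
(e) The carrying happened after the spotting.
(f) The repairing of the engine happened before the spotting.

(a) Entailed — the original entails any weakening of itself; this just drops 'at midnight'.
(b) Not entailed — Omar carried the diagram, not the basin; the basin belongs to the spotting event.
(c) Not entailed — 'was painting' is progressive on an accomplishment; it does not entail the completed 'painted'.
(d) Not entailed — Omar repaired the engine, not the basin; the basin belongs to the spotting event.
(e) Entailed — the narrative places the spotting before the carrying.
(f) Not entailed — the narrative places the spotting before the repairing, not after.

(a), (e)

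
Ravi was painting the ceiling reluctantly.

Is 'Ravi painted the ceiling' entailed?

no

'was painting' is progressive; for an accomplishment like 'paint the ceiling', it doesn't entail completion.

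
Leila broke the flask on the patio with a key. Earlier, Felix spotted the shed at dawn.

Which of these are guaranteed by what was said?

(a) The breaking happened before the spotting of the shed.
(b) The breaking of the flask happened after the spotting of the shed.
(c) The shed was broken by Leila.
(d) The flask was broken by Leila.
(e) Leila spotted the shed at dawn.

(a) Not entailed — the narrative places the spotting before the breaking, not after.
(b) Entailed — the narrative places the spotting before the breaking.
(c) Not entailed — Leila broke the flask, not the shed; the shed belongs to the spotting event.
(d) Entailed — every conjunct here is already in the original breaking event.
(e) Not entailed — the passage has Felix spotting the shed, not Leila.

(b), (d)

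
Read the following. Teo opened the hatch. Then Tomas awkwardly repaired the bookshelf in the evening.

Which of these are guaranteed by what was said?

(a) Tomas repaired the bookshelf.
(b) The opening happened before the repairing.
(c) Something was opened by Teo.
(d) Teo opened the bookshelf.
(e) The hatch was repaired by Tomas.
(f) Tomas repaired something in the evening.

(a), (b), (c), (f)

(a) Entailed — every conjunct here is already in the original repairing event.
(b) Entailed — the narrative places the opening before the repairing.
(c) Entailed — generalizing the patient leaves a sub-description the original still satisfies.
(d) Not entailed — Teo opened the hatch, not the bookshelf; the bookshelf belongs to the repairing event.
(e) Not entailed — Tomas repaired the bookshelf, not the hatch; the hatch belongs to the opening event.
(f) Entailed — dropping 'awkwardly' and generalizing the patient leaves a sub-description the original still satisfies.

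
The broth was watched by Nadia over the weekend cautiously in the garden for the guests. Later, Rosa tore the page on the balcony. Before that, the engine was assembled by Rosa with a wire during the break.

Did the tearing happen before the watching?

no

The narrative orders the watching before the tearing.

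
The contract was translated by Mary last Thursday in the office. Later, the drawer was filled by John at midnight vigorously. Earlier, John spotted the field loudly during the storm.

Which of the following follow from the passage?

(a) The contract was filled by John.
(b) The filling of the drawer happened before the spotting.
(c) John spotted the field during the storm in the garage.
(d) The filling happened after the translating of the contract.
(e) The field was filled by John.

(d)

(a) Not entailed — John filled the drawer, not the contract; the contract belongs to the translating event.
(b) Not entailed — the narrative places the spotting before the filling, not after.
(c) Not entailed — 'in the garage' adds information not in the original event.
(d) Entailed — the narrative places the translating before the filling.
(e) Not entailed — John filled the drawer, not the field; the field belongs to the spotting event.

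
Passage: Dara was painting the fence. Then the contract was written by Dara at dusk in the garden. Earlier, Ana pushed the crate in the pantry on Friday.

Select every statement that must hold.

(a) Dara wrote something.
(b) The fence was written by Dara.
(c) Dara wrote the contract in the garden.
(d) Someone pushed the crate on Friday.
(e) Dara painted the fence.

(a), (c), (d)

(a) Entailed — dropping 'at dusk', 'in the garden' and generalizing the patient leaves a sub-description the original still satisfies.
(b) Not entailed — Dara wrote the contract, not the fence; the fence belongs to the painting event.
(c) Entailed — dropping 'at dusk' leaves a sub-description the original still satisfies.
(d) Entailed — the original entails any weakening of itself; this just drops 'in the pantry' and generalizes the agent.
(e) Not entailed — 'was painting' is progressive on an accomplishment; it does not entail the completed 'painted'.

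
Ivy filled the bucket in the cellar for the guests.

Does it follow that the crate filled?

Nothing is said about any crate; only the bucket is affected.

no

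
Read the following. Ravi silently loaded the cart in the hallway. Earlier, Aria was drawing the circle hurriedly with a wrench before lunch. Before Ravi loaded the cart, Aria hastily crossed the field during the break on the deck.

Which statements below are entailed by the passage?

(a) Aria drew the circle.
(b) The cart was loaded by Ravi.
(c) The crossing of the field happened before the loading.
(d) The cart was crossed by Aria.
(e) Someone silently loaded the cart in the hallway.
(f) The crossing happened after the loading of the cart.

(b), (c), (e)

(a) Not entailed — 'was drawing' is progressive on an accomplishment; it does not entail the completed 'drew'.
(b) Entailed — every conjunct here is already in the original loading event.
(c) Entailed — the narrative places the crossing before the loading.
(d) Not entailed — Aria crossed the field, not the cart; the cart belongs to the loading event.
(e) Entailed — generalizing the agent leaves a sub-description the original still satisfies.
(f) Not entailed — the narrative places the crossing before the loading, not after.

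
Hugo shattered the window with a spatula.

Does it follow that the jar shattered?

no

Nothing is said about any jar; only the window is affected.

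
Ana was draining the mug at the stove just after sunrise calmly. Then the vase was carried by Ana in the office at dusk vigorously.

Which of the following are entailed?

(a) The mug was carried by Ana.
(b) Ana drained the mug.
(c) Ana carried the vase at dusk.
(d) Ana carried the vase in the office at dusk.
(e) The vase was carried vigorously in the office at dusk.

(a) Not entailed — Ana carried the vase, not the mug; the mug belongs to the draining event.
(b) Not entailed — 'was draining' is progressive on an accomplishment; it does not entail the completed 'drained'.
(c) Entailed — this follows by dropping conjuncts from the carrying event's description.
(d) Entailed — the original entails any weakening of itself; this just drops 'vigorously'.
(e) Entailed — the original entails any weakening of itself; this just generalizes the agent.

(c), (d), (e)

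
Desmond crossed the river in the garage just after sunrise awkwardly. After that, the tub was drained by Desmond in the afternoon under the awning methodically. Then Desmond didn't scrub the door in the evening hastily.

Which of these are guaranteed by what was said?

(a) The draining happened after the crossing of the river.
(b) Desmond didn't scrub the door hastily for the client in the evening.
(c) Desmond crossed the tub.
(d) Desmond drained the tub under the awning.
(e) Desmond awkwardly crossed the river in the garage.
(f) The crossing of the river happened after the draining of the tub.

(a) Entailed — the narrative places the crossing before the draining.
(b) Entailed — under negation, adding a further restriction is entailed: if no such scrubbing event occurred, none occurred for the client either.
(c) Not entailed — Desmond crossed the river, not the tub; the tub belongs to the draining event.
(d) Entailed — this follows by dropping conjuncts from the draining event's description.
(e) Entailed — every conjunct here is already in the original crossing event.
(f) Not entailed — the narrative places the crossing before the draining, not after.

(a), (b), (d), (e)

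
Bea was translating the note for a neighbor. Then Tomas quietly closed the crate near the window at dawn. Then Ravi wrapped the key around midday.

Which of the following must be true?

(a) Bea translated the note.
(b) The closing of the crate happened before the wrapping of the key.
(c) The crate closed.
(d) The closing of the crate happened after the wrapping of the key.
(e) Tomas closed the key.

(b), (c)

(a) Not entailed — 'was translating' is progressive on an accomplishment; it does not entail the completed 'translated'.
(b) Entailed — the narrative places the closing before the wrapping.
(c) Entailed — 'Tomas closed the crate' is causative; it entails the inchoative 'the crate closed'.
(d) Not entailed — the narrative places the closing before the wrapping, not after.
(e) Not entailed — Tomas closed the crate, not the key; the key belongs to the wrapping event.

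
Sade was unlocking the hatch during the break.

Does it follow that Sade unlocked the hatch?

no

'was unlocking' is progressive; for an accomplishment like 'unlock the hatch', it doesn't entail completion.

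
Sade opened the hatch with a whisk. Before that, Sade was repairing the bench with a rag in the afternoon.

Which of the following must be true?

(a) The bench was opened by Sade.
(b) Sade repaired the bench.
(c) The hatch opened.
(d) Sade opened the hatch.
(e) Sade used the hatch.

(a) Not entailed — Sade opened the hatch, not the bench; the bench belongs to the repairing event.
(b) Not entailed — 'was repairing' is progressive on an accomplishment; it does not entail the completed 'repaired'.
(c) Entailed — 'Sade opened the hatch' is causative; it entails the inchoative 'the hatch opened'.
(d) Entailed — this follows by dropping conjuncts from the opening event's description.
(e) Not entailed — the hatch is the patient, not an instrument — Sade used a whisk.

(c), (d)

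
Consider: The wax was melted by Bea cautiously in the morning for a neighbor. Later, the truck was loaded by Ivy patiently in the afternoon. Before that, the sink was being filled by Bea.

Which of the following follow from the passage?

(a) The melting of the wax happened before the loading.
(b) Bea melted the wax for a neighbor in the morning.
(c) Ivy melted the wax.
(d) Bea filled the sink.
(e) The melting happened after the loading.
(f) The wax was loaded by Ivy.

(a), (b)

(a) Entailed — the narrative places the melting before the loading.
(b) Entailed — this follows by dropping conjuncts from the melting event's description.
(c) Not entailed — the passage has Bea melting the wax, not Ivy.
(d) Not entailed — 'was filling' is progressive on an accomplishment; it does not entail the completed 'filled'.
(e) Not entailed — the narrative places the melting before the loading, not after.
(f) Not entailed — Ivy loaded the truck, not the wax; the wax belongs to the melting event.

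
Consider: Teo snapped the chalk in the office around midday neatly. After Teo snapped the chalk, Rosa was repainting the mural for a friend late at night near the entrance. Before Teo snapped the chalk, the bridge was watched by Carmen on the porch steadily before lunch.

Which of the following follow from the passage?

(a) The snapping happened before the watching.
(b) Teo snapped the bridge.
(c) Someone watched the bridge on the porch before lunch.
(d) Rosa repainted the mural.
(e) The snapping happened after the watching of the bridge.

(c), (e)

(a) Not entailed — the narrative places the watching before the snapping, not after.
(b) Not entailed — Teo snapped the chalk, not the bridge; the bridge belongs to the watching event.
(c) Entailed — the original entails any weakening of itself; this just drops 'steadily' and generalizes the agent.
(d) Not entailed — 'was repainting' is progressive on an accomplishment; it does not entail the completed 'repainted'.
(e) Entailed — the narrative places the watching before the snapping.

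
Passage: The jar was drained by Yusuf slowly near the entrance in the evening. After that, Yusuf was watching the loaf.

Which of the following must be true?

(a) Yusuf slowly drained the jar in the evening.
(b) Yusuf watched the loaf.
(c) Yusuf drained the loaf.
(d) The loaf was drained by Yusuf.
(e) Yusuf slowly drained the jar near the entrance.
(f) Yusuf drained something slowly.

(a) Entailed — the original entails any weakening of itself; this just drops 'near the entrance'.
(b) Entailed — 'watch' is an activity; 'was watching' entails that some watching happened, so 'watched' holds.
(c) Not entailed — Yusuf drained the jar, not the loaf; the loaf belongs to the watching event.
(d) Not entailed — Yusuf drained the jar, not the loaf; the loaf belongs to the watching event.
(e) Entailed — dropping 'in the evening' leaves a sub-description the original still satisfies.
(f) Entailed — the original entails any weakening of itself; this just drops 'near the entrance', 'in the evening' and generalizes the patient.

(a), (b), (e), (f)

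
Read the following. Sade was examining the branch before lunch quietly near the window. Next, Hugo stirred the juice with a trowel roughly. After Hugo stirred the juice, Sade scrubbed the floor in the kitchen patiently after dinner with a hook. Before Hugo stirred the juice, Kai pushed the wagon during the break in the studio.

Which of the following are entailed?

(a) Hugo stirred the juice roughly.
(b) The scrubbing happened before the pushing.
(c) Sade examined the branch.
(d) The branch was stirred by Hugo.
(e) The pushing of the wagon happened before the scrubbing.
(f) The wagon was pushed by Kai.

(a), (c), (e), (f)

(a) Entailed — dropping 'with a trowel' leaves a sub-description the original still satisfies.
(b) Not entailed — the narrative places the pushing before the scrubbing, not after.
(c) Entailed — 'examine' is an activity; 'was examining' entails that some examining happened, so 'examined' holds.
(d) Not entailed — Hugo stirred the juice, not the branch; the branch belongs to the examining event.
(e) Entailed — the narrative places the pushing before the scrubbing.
(f) Entailed — this follows by dropping conjuncts from the pushing event's description.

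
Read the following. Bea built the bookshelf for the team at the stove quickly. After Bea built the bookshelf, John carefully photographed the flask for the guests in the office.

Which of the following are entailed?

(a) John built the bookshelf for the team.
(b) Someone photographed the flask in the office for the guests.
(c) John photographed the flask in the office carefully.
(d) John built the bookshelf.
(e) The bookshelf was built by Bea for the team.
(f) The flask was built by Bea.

(a) Not entailed — the passage has Bea building the bookshelf, not John.
(b) Entailed — every conjunct here is already in the original photographing event.
(c) Entailed — every conjunct here is already in the original photographing event.
(d) Not entailed — the passage has Bea building the bookshelf, not John.
(e) Entailed — every conjunct here is already in the original building event.
(f) Not entailed — Bea built the bookshelf, not the flask; the flask belongs to the photographing event.

(b), (c), (e)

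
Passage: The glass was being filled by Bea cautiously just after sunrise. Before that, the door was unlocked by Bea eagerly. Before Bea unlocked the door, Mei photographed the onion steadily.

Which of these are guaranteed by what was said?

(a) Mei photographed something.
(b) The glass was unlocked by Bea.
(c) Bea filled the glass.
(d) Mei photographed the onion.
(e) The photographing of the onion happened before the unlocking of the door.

(a), (d), (e)

(a) Entailed — the original entails any weakening of itself; this just drops 'steadily' and generalizes the patient.
(b) Not entailed — Bea unlocked the door, not the glass; the glass belongs to the filling event.
(c) Not entailed — 'was filling' is progressive on an accomplishment; it does not entail the completed 'filled'.
(d) Entailed — every conjunct here is already in the original photographing event.
(e) Entailed — the narrative places the photographing before the unlocking.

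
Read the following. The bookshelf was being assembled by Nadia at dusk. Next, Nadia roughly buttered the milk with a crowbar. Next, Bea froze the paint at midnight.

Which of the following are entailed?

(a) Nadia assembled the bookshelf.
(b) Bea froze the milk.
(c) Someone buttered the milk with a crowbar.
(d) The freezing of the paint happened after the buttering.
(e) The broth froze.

(c), (d)

(a) Not entailed — 'was assembling' is progressive on an accomplishment; it does not entail the completed 'assembled'.
(b) Not entailed — Bea froze the paint, not the milk; the milk belongs to the buttering event.
(c) Entailed — every conjunct here is already in the original buttering event.
(d) Entailed — the narrative places the buttering before the freezing.
(e) Not entailed — the paint is what froze, not the broth.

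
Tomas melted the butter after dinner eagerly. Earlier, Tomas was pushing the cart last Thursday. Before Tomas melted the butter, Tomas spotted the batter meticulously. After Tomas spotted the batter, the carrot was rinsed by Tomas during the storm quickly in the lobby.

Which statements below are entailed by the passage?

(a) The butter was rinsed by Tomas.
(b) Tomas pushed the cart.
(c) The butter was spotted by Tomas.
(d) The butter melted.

(a) Not entailed — Tomas rinsed the carrot, not the butter; the butter belongs to the melting event.
(b) Entailed — 'push' is an activity; 'was pushing' entails that some pushing happened, so 'pushed' holds.
(c) Not entailed — Tomas spotted the batter, not the butter; the butter belongs to the melting event.
(d) Entailed — 'Tomas melted the butter' is causative; it entails the inchoative 'the butter melted'.

(b), (d)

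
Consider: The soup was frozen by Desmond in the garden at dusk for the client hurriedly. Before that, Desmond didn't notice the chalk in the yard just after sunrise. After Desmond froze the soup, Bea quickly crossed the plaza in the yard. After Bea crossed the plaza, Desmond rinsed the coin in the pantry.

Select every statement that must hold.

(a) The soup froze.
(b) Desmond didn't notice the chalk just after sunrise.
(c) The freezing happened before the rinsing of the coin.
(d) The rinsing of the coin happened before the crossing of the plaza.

(a) Entailed — 'Desmond froze the soup' is causative; it entails the inchoative 'the soup froze'.
(b) Not entailed — dropping 'in the yard' under negation is not valid — the original leaves open that Desmond noticed the chalk some other way.
(c) Entailed — the narrative places the freezing before the rinsing.
(d) Not entailed — the narrative places the crossing before the rinsing, not after.

(a), (c)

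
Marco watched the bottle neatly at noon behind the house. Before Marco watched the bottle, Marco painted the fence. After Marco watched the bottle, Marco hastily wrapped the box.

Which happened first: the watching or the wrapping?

The connectives place the watching before the wrapping.

the watching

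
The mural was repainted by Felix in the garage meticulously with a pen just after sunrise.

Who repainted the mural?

Felix

'Felix' marks the agent of the repainting event.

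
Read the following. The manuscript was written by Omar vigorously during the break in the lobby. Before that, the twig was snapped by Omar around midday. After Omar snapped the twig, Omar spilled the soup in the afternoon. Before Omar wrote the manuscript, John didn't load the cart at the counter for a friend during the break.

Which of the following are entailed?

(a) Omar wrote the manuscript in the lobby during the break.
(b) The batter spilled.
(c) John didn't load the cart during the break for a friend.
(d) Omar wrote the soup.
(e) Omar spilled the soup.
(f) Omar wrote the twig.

(a), (e)

(a) Entailed — every conjunct here is already in the original writing event.
(b) Not entailed — the soup is what spilled, not the batter.
(c) Not entailed — dropping 'at the counter' under negation is not valid — the original leaves open that John loaded the cart some other way.
(d) Not entailed — Omar wrote the manuscript, not the soup; the soup belongs to the spilling event.
(e) Entailed — the original entails any weakening of itself; this just drops 'in the afternoon'.
(f) Not entailed — Omar wrote the manuscript, not the twig; the twig belongs to the snapping event.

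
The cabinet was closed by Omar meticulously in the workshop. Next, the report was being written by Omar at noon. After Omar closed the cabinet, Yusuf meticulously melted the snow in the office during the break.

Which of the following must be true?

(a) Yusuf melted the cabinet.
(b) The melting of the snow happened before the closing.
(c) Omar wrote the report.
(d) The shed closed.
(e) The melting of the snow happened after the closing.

(a) Not entailed — Yusuf melted the snow, not the cabinet; the cabinet belongs to the closing event.
(b) Not entailed — the narrative places the closing before the melting, not after.
(c) Not entailed — 'was writing' is progressive on an accomplishment; it does not entail the completed 'wrote'.
(d) Not entailed — the cabinet is what closed, not the shed.
(e) Entailed — the narrative places the closing before the melting.

(e)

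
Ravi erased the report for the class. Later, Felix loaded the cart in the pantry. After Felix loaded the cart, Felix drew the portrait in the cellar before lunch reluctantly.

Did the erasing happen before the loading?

yes

The narrative orders the erasing before the loading.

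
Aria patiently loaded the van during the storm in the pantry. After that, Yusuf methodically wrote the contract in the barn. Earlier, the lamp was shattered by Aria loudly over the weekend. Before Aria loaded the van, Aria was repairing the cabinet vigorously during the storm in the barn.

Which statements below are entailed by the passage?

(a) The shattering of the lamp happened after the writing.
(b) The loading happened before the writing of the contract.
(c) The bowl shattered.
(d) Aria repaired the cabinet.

(a) Not entailed — the narrative places the shattering before the writing, not after.
(b) Entailed — the narrative places the loading before the writing.
(c) Not entailed — the lamp is what shattered, not the bowl.
(d) Not entailed — 'was repairing' is progressive on an accomplishment; it does not entail the completed 'repaired'.

(b)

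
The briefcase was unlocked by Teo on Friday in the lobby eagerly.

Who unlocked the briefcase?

Teo

'Teo' marks the agent of the unlocking event.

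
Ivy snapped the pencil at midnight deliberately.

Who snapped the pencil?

Ivy

'Ivy' marks the agent of the snapping event.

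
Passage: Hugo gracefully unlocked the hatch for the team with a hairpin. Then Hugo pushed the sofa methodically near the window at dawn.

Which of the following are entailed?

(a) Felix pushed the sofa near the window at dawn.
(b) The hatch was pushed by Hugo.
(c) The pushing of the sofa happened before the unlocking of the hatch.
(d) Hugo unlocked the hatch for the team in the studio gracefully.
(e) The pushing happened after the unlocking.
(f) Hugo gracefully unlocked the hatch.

(e), (f)

(a) Not entailed — the passage has Hugo pushing the sofa, not Felix.
(b) Not entailed — Hugo pushed the sofa, not the hatch; the hatch belongs to the unlocking event.
(c) Not entailed — the narrative places the unlocking before the pushing, not after.
(d) Not entailed — 'in the studio' adds information not in the original event.
(e) Entailed — the narrative places the unlocking before the pushing.
(f) Entailed — this follows by dropping conjuncts from the unlocking event's description.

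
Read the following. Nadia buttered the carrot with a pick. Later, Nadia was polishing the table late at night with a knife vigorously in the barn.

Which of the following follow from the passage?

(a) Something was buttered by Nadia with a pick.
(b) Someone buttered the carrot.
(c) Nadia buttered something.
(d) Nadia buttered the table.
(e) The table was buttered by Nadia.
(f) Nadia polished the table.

(a), (b), (c), (f)

(a) Entailed — this follows by dropping conjuncts from the buttering event's description.
(b) Entailed — this follows by dropping conjuncts from the buttering event's description.
(c) Entailed — dropping 'with a pick' and generalizing the patient leaves a sub-description the original still satisfies.
(d) Not entailed — Nadia buttered the carrot, not the table; the table belongs to the polishing event.
(e) Not entailed — Nadia buttered the carrot, not the table; the table belongs to the polishing event.
(f) Entailed — 'polish' is an activity; 'was polishing' entails that some polishing happened, so 'polished' holds.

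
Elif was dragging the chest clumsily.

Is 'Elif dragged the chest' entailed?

'drag' is atelic; if Elif was dragging the chest, then Elif dragged the chest (for some time).

yes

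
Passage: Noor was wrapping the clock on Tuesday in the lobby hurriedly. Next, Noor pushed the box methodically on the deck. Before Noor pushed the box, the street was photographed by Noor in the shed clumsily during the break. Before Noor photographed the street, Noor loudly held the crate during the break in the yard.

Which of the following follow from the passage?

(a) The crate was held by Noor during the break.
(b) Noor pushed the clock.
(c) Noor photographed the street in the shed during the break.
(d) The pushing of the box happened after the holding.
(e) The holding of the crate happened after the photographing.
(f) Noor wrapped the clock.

(a) Entailed — the original entails any weakening of itself; this just drops 'loudly', 'in the yard'.
(b) Not entailed — Noor pushed the box, not the clock; the clock belongs to the wrapping event.
(c) Entailed — every conjunct here is already in the original photographing event.
(d) Entailed — the narrative places the holding before the pushing.
(e) Not entailed — the narrative places the holding before the photographing, not after.
(f) Not entailed — 'was wrapping' is progressive on an accomplishment; it does not entail the completed 'wrapped'.

(a), (c), (d)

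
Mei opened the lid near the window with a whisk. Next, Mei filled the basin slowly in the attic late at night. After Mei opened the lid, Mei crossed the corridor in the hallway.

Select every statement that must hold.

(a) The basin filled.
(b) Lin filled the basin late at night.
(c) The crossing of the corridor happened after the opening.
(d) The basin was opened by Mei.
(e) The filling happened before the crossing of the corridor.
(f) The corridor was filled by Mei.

(a) Entailed — 'Mei filled the basin' is causative; it entails the inchoative 'the basin filled'.
(b) Not entailed — the passage has Mei filling the basin, not Lin.
(c) Entailed — the narrative places the opening before the crossing.
(d) Not entailed — Mei opened the lid, not the basin; the basin belongs to the filling event.
(e) Not entailed — the narrative doesn't order the filling relative to the crossing.
(f) Not entailed — Mei filled the basin, not the corridor; the corridor belongs to the crossing event.

(a), (c)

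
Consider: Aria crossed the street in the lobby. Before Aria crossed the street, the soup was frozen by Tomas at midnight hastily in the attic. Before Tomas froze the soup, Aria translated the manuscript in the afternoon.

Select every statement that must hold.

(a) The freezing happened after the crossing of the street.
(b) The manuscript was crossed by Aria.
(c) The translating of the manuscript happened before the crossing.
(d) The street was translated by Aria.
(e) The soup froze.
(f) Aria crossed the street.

(a) Not entailed — the narrative places the freezing before the crossing, not after.
(b) Not entailed — Aria crossed the street, not the manuscript; the manuscript belongs to the translating event.
(c) Entailed — the narrative places the translating before the crossing.
(d) Not entailed — Aria translated the manuscript, not the street; the street belongs to the crossing event.
(e) Entailed — 'Tomas froze the soup' is causative; it entails the inchoative 'the soup froze'.
(f) Entailed — this follows by dropping conjuncts from the crossing event's description.

(c), (e), (f)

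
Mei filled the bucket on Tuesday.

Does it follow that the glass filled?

Nothing is said about any glass; only the bucket is affected.

no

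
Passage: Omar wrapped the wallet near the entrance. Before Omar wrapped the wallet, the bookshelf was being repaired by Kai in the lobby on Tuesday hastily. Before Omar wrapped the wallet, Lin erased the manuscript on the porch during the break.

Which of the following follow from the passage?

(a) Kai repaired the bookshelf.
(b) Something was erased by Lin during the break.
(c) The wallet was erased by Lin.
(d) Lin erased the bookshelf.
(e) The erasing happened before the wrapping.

(a) Not entailed — 'was repairing' is progressive on an accomplishment; it does not entail the completed 'repaired'.
(b) Entailed — dropping 'on the porch' and generalizing the patient leaves a sub-description the original still satisfies.
(c) Not entailed — Lin erased the manuscript, not the wallet; the wallet belongs to the wrapping event.
(d) Not entailed — Lin erased the manuscript, not the bookshelf; the bookshelf belongs to the repairing event.
(e) Entailed — the narrative places the erasing before the wrapping.

(b), (e)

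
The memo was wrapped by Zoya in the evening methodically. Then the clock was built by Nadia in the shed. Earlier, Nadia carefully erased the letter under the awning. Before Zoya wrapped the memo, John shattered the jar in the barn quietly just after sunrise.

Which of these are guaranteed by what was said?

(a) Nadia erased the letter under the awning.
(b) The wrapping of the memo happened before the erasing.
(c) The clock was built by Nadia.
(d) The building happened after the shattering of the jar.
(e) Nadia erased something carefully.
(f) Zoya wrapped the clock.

(a), (c), (d), (e)

(a) Entailed — the original entails any weakening of itself; this just drops 'carefully'.
(b) Not entailed — the narrative doesn't order the wrapping relative to the erasing.
(c) Entailed — this follows by dropping conjuncts from the building event's description.
(d) Entailed — the narrative places the shattering before the building.
(e) Entailed — dropping 'under the awning' and generalizing the patient leaves a sub-description the original still satisfies.
(f) Not entailed — Zoya wrapped the memo, not the clock; the clock belongs to the building event.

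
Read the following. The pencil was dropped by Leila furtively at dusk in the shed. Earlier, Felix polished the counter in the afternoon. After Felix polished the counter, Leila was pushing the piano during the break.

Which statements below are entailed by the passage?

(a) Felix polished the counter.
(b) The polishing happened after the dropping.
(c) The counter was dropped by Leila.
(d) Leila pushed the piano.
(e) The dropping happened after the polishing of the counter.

(a) Entailed — the original entails any weakening of itself; this just drops 'in the afternoon'.
(b) Not entailed — the narrative places the polishing before the dropping, not after.
(c) Not entailed — Leila dropped the pencil, not the counter; the counter belongs to the polishing event.
(d) Entailed — 'push' is an activity; 'was pushing' entails that some pushing happened, so 'pushed' holds.
(e) Entailed — the narrative places the polishing before the dropping.

(a), (d), (e)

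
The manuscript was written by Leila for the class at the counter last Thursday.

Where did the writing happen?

at the counter

'at the counter' marks the location of the writing event.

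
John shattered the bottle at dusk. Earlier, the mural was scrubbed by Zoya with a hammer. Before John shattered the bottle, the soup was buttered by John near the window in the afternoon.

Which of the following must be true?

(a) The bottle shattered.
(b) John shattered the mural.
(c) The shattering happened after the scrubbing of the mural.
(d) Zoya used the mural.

(a), (c)

(a) Entailed — 'John shattered the bottle' is causative; it entails the inchoative 'the bottle shattered'.
(b) Not entailed — John shattered the bottle, not the mural; the mural belongs to the scrubbing event.
(c) Entailed — the narrative places the scrubbing before the shattering.
(d) Not entailed — the mural is the patient, not an instrument — Zoya used a hammer.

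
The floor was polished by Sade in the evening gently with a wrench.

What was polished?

the floor

'the floor' marks the patient of the polishing event.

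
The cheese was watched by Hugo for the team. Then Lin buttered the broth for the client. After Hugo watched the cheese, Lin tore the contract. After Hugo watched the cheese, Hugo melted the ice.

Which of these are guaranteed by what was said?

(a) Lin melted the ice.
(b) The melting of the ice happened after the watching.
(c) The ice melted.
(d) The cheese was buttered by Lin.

(a) Not entailed — the passage has Hugo melting the ice, not Lin.
(b) Entailed — the narrative places the watching before the melting.
(c) Entailed — 'Hugo melted the ice' is causative; it entails the inchoative 'the ice melted'.
(d) Not entailed — Lin buttered the broth, not the cheese; the cheese belongs to the watching event.

(b), (c)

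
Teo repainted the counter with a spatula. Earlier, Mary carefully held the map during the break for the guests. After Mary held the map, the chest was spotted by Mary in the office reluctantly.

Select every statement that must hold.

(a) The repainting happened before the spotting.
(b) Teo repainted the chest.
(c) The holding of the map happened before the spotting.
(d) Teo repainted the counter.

(a) Not entailed — the narrative doesn't order the repainting relative to the spotting.
(b) Not entailed — Teo repainted the counter, not the chest; the chest belongs to the spotting event.
(c) Entailed — the narrative places the holding before the spotting.
(d) Entailed — dropping 'with a spatula' leaves a sub-description the original still satisfies.

(c), (d)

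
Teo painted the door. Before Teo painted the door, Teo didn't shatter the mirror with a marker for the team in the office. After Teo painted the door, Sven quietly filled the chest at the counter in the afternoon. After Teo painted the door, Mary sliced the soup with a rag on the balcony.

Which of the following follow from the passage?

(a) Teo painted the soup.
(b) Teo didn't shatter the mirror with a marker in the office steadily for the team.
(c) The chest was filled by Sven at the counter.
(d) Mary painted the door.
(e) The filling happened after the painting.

(a) Not entailed — Teo painted the door, not the soup; the soup belongs to the slicing event.
(b) Entailed — under negation, adding a further restriction is entailed: if no such shattering event occurred, none occurred steadily either.
(c) Entailed — dropping 'quietly', 'in the afternoon' leaves a sub-description the original still satisfies.
(d) Not entailed — the passage has Teo painting the door, not Mary.
(e) Entailed — the narrative places the painting before the filling.

(b), (c), (e)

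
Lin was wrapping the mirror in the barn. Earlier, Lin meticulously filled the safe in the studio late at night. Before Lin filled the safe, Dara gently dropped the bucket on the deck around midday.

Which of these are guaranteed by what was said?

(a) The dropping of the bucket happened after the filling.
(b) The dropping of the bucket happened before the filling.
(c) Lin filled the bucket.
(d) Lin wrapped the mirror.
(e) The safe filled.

(a) Not entailed — the narrative places the dropping before the filling, not after.
(b) Entailed — the narrative places the dropping before the filling.
(c) Not entailed — Lin filled the safe, not the bucket; the bucket belongs to the dropping event.
(d) Not entailed — 'was wrapping' is progressive on an accomplishment; it does not entail the completed 'wrapped'.
(e) Entailed — 'Lin filled the safe' is causative; it entails the inchoative 'the safe filled'.

(b), (e)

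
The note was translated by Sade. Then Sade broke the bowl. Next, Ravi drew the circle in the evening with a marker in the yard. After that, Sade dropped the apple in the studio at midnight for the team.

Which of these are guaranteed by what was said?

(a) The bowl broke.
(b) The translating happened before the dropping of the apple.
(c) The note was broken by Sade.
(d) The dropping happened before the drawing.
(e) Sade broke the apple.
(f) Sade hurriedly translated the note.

(a) Entailed — 'Sade broke the bowl' is causative; it entails the inchoative 'the bowl broke'.
(b) Entailed — the narrative places the translating before the dropping.
(c) Not entailed — Sade broke the bowl, not the note; the note belongs to the translating event.
(d) Not entailed — the narrative places the drawing before the dropping, not after.
(e) Not entailed — Sade broke the bowl, not the apple; the apple belongs to the dropping event.
(f) Not entailed — 'hurriedly' adds information not in the original event.

(a), (b)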